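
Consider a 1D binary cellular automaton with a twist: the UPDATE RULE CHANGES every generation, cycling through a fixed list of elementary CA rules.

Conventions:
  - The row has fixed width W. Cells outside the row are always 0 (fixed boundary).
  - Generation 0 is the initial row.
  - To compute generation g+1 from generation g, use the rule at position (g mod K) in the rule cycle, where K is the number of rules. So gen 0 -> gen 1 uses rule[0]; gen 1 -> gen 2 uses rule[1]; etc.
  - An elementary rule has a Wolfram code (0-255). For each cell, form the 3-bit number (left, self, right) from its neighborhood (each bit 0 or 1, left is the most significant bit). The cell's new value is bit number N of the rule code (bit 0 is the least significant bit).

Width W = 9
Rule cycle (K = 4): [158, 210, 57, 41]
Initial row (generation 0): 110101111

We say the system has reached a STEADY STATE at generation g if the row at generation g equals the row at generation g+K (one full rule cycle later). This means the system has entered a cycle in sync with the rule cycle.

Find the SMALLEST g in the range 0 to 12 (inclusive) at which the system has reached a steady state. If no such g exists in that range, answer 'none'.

Gen 0: 110101111
Gen 1 (rule 158): 100101110
Gen 2 (rule 210): 011000111
Gen 3 (rule 57): 010110100
Gen 4 (rule 41): 001101001
Gen 5 (rule 158): 011001111
Gen 6 (rule 210): 101110111
Gen 7 (rule 57): 011001100
Gen 8 (rule 41): 010001001
Gen 9 (rule 158): 111011111
Gen 10 (rule 210): 011001111
Gen 11 (rule 57): 010101000
Gen 12 (rule 41): 001010011
Gen 13 (rule 158): 011011110
Gen 14 (rule 210): 101001111
Gen 15 (rule 57): 010101000
Gen 16 (rule 41): 001010011

Answer: 11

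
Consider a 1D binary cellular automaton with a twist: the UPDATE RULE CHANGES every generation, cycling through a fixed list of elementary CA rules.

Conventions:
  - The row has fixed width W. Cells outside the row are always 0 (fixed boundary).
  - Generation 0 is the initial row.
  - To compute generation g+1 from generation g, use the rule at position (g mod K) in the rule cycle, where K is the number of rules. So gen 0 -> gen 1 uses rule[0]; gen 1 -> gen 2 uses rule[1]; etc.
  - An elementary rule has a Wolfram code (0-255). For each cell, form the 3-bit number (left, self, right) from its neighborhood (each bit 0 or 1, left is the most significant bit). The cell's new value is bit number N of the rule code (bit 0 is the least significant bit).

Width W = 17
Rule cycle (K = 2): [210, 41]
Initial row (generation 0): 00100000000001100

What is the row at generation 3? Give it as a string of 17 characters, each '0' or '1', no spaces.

Answer: 01011011111110110

Derivation:
Gen 0: 00100000000001100
Gen 1 (rule 210): 01010000000010110
Gen 2 (rule 41): 00100111111001100
Gen 3 (rule 210): 01011011111110110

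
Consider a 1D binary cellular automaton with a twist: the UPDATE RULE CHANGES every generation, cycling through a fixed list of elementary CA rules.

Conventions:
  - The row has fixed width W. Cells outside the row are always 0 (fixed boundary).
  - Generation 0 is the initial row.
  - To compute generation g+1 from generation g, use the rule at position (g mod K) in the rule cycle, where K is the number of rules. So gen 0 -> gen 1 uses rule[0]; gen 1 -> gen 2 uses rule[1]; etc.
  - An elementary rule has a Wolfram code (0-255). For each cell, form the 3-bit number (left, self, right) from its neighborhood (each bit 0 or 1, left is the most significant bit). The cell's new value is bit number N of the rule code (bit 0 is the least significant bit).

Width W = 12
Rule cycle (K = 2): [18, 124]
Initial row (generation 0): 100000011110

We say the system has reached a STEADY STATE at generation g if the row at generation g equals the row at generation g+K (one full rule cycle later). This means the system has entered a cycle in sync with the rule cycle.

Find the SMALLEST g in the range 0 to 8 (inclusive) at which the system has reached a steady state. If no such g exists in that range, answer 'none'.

Answer: 5

Derivation:
Gen 0: 100000011110
Gen 1 (rule 18): 010000100001
Gen 2 (rule 124): 011000110001
Gen 3 (rule 18): 100101001010
Gen 4 (rule 124): 110111101111
Gen 5 (rule 18): 000000000000
Gen 6 (rule 124): 000000000000
Gen 7 (rule 18): 000000000000
Gen 8 (rule 124): 000000000000
Gen 9 (rule 18): 000000000000
Gen 10 (rule 124): 000000000000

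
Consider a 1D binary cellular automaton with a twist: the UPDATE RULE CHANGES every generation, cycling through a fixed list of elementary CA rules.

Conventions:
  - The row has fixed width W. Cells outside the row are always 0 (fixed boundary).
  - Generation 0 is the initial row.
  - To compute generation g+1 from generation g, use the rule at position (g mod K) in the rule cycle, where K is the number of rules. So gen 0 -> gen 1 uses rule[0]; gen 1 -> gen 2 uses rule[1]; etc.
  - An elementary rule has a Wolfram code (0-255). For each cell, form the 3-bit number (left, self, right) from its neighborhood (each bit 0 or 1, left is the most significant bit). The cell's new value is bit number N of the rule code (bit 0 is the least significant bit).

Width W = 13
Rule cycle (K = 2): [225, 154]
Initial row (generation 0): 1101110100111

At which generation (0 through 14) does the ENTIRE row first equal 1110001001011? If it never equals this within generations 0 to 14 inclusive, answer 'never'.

Answer: never

Derivation:
Gen 0: 1101110100111
Gen 1 (rule 225): 0110111000011
Gen 2 (rule 154): 1100110100110
Gen 3 (rule 225): 0100011000010
Gen 4 (rule 154): 1010110100101
Gen 5 (rule 225): 0101011000010
Gen 6 (rule 154): 1000010100101
Gen 7 (rule 225): 0011001000010
Gen 8 (rule 154): 0110110100101
Gen 9 (rule 225): 0011011000010
Gen 10 (rule 154): 0110010100101
Gen 11 (rule 225): 0010001000010
Gen 12 (rule 154): 0101010100101
Gen 13 (rule 225): 0010101000010
Gen 14 (rule 154): 0100000100101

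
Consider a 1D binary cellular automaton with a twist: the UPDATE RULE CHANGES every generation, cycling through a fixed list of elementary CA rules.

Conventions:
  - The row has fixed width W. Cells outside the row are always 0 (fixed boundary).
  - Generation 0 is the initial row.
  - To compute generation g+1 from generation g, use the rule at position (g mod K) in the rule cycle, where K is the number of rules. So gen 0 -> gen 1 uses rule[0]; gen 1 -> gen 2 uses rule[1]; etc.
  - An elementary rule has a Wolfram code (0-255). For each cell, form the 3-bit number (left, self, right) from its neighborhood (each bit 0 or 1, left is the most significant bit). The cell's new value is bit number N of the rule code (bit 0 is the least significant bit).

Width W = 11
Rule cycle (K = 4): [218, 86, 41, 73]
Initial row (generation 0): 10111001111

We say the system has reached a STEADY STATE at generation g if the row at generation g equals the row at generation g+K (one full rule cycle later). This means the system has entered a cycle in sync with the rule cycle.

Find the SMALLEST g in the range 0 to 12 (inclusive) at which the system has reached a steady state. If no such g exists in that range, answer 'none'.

Gen 0: 10111001111
Gen 1 (rule 218): 00111111111
Gen 2 (rule 86): 01000000001
Gen 3 (rule 41): 00011111100
Gen 4 (rule 73): 11010000101
Gen 5 (rule 218): 11001001000
Gen 6 (rule 86): 01111111100
Gen 7 (rule 41): 01000000001
Gen 8 (rule 73): 00011111100
Gen 9 (rule 218): 00111111110
Gen 10 (rule 86): 01000000011
Gen 11 (rule 41): 00011111010
Gen 12 (rule 73): 11010001000
Gen 13 (rule 218): 11001010100
Gen 14 (rule 86): 01111010110
Gen 15 (rule 41): 01000101100
Gen 16 (rule 73): 00010001101

Answer: none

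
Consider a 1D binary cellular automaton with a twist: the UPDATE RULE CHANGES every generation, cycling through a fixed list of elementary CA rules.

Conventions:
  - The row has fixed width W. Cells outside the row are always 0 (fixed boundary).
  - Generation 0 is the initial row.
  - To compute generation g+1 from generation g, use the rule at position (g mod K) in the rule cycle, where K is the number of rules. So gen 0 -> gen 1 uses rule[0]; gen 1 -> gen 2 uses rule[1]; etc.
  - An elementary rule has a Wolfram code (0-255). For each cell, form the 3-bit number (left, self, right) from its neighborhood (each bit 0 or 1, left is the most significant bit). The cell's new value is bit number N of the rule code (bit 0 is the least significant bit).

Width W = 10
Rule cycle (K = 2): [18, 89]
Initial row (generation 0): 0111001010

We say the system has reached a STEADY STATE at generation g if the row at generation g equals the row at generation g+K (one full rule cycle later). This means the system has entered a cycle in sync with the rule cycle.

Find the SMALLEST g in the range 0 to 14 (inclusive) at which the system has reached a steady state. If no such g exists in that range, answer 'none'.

Answer: 7

Derivation:
Gen 0: 0111001010
Gen 1 (rule 18): 1000110001
Gen 2 (rule 89): 0110111100
Gen 3 (rule 18): 1000000010
Gen 4 (rule 89): 0111111001
Gen 5 (rule 18): 1000000110
Gen 6 (rule 89): 0111110111
Gen 7 (rule 18): 1000000000
Gen 8 (rule 89): 0111111111
Gen 9 (rule 18): 1000000000
Gen 10 (rule 89): 0111111111
Gen 11 (rule 18): 1000000000
Gen 12 (rule 89): 0111111111
Gen 13 (rule 18): 1000000000
Gen 14 (rule 89): 0111111111
Gen 15 (rule 18): 1000000000
Gen 16 (rule 89): 0111111111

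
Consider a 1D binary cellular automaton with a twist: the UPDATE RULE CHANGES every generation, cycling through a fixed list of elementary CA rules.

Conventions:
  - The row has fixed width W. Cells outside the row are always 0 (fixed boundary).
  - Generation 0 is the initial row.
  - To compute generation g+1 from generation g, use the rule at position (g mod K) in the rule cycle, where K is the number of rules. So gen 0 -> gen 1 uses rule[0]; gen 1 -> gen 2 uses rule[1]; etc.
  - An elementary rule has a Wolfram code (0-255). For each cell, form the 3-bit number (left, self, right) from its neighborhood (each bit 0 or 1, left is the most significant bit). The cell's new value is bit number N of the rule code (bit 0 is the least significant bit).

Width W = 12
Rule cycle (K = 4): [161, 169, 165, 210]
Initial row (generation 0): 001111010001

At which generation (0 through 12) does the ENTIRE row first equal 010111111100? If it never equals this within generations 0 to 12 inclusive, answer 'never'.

Answer: 9

Derivation:
Gen 0: 001111010001
Gen 1 (rule 161): 100110100100
Gen 2 (rule 169): 000101000001
Gen 3 (rule 165): 110111011101
Gen 4 (rule 210): 010011001100
Gen 5 (rule 161): 000000000001
Gen 6 (rule 169): 111111111100
Gen 7 (rule 165): 011111111001
Gen 8 (rule 210): 101111111110
Gen 9 (rule 161): 010111111100
Gen 10 (rule 169): 001111111001
Gen 11 (rule 165): 100111110001
Gen 12 (rule 210): 011011111010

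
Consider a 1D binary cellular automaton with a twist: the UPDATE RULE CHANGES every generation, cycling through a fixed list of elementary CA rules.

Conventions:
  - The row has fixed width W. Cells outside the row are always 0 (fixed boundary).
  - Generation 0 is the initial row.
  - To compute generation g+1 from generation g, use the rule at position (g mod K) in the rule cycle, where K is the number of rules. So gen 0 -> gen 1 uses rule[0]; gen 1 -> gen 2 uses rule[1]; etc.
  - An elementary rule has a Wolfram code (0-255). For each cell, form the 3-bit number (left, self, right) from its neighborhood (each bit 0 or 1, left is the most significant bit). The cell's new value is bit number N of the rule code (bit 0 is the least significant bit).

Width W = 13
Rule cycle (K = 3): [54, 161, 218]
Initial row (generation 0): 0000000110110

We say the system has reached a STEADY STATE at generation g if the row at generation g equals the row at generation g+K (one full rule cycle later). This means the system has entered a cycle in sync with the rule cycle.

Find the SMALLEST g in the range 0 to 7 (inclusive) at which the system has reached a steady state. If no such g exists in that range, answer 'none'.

Answer: 4

Derivation:
Gen 0: 0000000110110
Gen 1 (rule 54): 0000001001001
Gen 2 (rule 161): 1111100000000
Gen 3 (rule 218): 1111110000000
Gen 4 (rule 54): 0000001000000
Gen 5 (rule 161): 1111100011111
Gen 6 (rule 218): 1111110111111
Gen 7 (rule 54): 0000001000000
Gen 8 (rule 161): 1111100011111
Gen 9 (rule 218): 1111110111111
Gen 10 (rule 54): 0000001000000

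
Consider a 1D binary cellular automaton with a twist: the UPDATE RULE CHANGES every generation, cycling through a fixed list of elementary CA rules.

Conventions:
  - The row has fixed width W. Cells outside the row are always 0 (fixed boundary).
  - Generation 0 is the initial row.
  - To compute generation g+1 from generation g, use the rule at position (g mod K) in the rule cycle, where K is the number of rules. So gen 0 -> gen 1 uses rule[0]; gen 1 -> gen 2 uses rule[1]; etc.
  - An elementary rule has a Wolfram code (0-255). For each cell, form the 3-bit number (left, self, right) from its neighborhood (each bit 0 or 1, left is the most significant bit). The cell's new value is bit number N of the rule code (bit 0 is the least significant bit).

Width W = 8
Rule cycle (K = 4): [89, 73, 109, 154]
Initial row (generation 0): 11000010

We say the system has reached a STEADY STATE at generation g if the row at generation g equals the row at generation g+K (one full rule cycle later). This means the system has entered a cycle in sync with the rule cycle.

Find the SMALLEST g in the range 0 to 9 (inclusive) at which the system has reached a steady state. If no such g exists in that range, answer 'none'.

Gen 0: 11000010
Gen 1 (rule 89): 11111001
Gen 2 (rule 73): 10001000
Gen 3 (rule 109): 10101011
Gen 4 (rule 154): 00000010
Gen 5 (rule 89): 11111001
Gen 6 (rule 73): 10001000
Gen 7 (rule 109): 10101011
Gen 8 (rule 154): 00000010
Gen 9 (rule 89): 11111001
Gen 10 (rule 73): 10001000
Gen 11 (rule 109): 10101011
Gen 12 (rule 154): 00000010
Gen 13 (rule 89): 11111001

Answer: 1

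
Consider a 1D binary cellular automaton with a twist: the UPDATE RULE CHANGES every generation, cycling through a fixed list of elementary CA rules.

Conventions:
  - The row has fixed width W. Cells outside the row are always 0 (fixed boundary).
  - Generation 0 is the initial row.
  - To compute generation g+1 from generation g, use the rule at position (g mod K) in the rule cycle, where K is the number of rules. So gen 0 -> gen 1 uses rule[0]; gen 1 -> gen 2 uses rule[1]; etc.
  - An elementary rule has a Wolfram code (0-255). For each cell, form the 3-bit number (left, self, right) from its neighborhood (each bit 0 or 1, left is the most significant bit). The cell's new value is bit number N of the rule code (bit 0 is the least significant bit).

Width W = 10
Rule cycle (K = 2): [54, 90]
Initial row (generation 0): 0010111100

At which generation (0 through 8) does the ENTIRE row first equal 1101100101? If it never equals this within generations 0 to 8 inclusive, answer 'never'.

Gen 0: 0010111100
Gen 1 (rule 54): 0111000010
Gen 2 (rule 90): 1101100101
Gen 3 (rule 54): 0010011111
Gen 4 (rule 90): 0101110001
Gen 5 (rule 54): 1110001011
Gen 6 (rule 90): 1011010011
Gen 7 (rule 54): 1100111100
Gen 8 (rule 90): 1111100110

Answer: 2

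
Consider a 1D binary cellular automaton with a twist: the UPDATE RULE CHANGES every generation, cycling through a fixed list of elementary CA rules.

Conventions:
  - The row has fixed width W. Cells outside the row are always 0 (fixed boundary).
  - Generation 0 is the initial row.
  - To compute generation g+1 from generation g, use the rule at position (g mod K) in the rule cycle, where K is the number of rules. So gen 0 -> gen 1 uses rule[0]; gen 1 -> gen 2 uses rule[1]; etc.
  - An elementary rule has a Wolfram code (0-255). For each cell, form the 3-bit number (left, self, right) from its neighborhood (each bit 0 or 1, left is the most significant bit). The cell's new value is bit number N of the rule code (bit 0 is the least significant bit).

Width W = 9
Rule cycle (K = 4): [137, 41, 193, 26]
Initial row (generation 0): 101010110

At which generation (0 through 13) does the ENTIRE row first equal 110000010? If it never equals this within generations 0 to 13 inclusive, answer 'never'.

Gen 0: 101010110
Gen 1 (rule 137): 000000100
Gen 2 (rule 41): 111110001
Gen 3 (rule 193): 011110100
Gen 4 (rule 26): 110000010
Gen 5 (rule 137): 100111000
Gen 6 (rule 41): 000100011
Gen 7 (rule 193): 110001001
Gen 8 (rule 26): 101010110
Gen 9 (rule 137): 000000100
Gen 10 (rule 41): 111110001
Gen 11 (rule 193): 011110100
Gen 12 (rule 26): 110000010
Gen 13 (rule 137): 100111000

Answer: 4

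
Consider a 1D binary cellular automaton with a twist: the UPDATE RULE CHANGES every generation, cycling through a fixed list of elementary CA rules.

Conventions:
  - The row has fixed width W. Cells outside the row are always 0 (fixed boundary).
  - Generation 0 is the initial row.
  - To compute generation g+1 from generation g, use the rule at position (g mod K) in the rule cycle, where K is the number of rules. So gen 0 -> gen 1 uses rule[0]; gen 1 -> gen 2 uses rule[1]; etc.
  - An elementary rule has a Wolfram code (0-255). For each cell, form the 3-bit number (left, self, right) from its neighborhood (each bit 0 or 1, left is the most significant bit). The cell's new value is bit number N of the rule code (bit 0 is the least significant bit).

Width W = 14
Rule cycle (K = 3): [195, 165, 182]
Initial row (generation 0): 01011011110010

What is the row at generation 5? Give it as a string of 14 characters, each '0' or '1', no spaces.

Gen 0: 01011011110010
Gen 1 (rule 195): 10001001110100
Gen 2 (rule 165): 10101000101101
Gen 3 (rule 182): 11111101110011
Gen 4 (rule 195): 01111100110101
Gen 5 (rule 165): 00111000001111

Answer: 00111000001111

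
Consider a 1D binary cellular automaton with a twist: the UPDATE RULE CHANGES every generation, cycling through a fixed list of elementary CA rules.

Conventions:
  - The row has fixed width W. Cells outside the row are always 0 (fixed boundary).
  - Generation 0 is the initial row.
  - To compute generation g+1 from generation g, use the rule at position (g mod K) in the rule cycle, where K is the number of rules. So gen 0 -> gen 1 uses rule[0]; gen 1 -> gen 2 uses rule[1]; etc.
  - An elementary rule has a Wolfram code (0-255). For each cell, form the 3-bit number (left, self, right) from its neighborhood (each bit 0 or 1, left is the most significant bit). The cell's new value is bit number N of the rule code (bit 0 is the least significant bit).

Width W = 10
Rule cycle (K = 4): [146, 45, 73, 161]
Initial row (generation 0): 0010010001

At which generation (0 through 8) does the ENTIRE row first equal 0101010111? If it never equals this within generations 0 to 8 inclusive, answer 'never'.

Gen 0: 0010010001
Gen 1 (rule 146): 0101101010
Gen 2 (rule 45): 0111011110
Gen 3 (rule 73): 0101010010
Gen 4 (rule 161): 0010100000
Gen 5 (rule 146): 0100010000
Gen 6 (rule 45): 0101010111
Gen 7 (rule 73): 0000000101
Gen 8 (rule 161): 1111110010

Answer: 6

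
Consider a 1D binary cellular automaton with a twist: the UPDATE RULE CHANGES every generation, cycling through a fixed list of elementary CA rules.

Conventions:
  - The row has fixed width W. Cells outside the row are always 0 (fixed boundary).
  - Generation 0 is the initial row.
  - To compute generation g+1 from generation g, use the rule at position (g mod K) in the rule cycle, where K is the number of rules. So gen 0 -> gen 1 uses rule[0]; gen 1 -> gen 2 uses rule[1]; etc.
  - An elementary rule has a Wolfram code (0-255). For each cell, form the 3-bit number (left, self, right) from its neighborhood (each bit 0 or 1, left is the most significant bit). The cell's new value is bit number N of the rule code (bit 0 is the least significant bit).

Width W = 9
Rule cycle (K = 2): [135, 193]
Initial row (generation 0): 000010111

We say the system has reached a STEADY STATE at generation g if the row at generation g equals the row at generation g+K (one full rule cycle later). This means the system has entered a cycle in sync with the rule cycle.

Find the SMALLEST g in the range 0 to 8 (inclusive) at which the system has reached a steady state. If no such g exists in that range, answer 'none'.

Gen 0: 000010111
Gen 1 (rule 135): 111110010
Gen 2 (rule 193): 011110000
Gen 3 (rule 135): 101100111
Gen 4 (rule 193): 000100011
Gen 5 (rule 135): 111101100
Gen 6 (rule 193): 011100101
Gen 7 (rule 135): 101001101
Gen 8 (rule 193): 000000100
Gen 9 (rule 135): 111111101
Gen 10 (rule 193): 011111100

Answer: none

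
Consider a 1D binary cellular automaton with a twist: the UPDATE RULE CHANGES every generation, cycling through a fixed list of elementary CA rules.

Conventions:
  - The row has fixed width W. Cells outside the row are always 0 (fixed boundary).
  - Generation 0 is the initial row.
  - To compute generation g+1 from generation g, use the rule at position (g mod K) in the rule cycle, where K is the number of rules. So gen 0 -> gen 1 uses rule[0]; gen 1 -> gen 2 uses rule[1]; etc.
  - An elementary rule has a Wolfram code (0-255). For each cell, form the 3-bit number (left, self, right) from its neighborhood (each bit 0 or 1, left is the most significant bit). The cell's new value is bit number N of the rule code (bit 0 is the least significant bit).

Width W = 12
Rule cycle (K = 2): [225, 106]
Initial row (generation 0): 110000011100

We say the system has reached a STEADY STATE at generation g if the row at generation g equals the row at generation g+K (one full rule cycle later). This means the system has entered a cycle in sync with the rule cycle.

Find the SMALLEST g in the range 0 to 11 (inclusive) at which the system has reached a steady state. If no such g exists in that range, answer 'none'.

Gen 0: 110000011100
Gen 1 (rule 225): 010111001101
Gen 2 (rule 106): 101101011110
Gen 3 (rule 225): 010110101110
Gen 4 (rule 106): 101111011010
Gen 5 (rule 225): 010111101100
Gen 6 (rule 106): 101100111100
Gen 7 (rule 225): 010100011101
Gen 8 (rule 106): 101000110110
Gen 9 (rule 225): 010010011010
Gen 10 (rule 106): 100100111100
Gen 11 (rule 225): 000000011101
Gen 12 (rule 106): 000000110110
Gen 13 (rule 225): 111110011010

Answer: none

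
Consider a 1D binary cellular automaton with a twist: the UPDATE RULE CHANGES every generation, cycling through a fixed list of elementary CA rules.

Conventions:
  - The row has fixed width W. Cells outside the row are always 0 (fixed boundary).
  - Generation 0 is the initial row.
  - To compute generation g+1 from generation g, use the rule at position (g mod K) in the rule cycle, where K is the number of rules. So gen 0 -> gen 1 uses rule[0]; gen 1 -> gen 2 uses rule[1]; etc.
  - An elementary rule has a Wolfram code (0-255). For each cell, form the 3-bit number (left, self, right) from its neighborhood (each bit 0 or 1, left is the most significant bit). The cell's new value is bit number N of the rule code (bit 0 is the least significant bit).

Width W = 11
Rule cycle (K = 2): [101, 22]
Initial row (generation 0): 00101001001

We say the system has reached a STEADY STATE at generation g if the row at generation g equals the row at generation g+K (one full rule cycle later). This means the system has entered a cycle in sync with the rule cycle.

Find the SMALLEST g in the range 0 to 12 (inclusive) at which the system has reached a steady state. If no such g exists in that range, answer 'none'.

Gen 0: 00101001001
Gen 1 (rule 101): 10111001001
Gen 2 (rule 22): 10000111111
Gen 3 (rule 101): 10110000001
Gen 4 (rule 22): 10001000011
Gen 5 (rule 101): 10101011001
Gen 6 (rule 22): 10101000111
Gen 7 (rule 101): 11111010001
Gen 8 (rule 22): 00000011011
Gen 9 (rule 101): 11111001101
Gen 10 (rule 22): 00000110001
Gen 11 (rule 101): 11110010101
Gen 12 (rule 22): 00001110101
Gen 13 (rule 101): 11100011111
Gen 14 (rule 22): 00010100000

Answer: none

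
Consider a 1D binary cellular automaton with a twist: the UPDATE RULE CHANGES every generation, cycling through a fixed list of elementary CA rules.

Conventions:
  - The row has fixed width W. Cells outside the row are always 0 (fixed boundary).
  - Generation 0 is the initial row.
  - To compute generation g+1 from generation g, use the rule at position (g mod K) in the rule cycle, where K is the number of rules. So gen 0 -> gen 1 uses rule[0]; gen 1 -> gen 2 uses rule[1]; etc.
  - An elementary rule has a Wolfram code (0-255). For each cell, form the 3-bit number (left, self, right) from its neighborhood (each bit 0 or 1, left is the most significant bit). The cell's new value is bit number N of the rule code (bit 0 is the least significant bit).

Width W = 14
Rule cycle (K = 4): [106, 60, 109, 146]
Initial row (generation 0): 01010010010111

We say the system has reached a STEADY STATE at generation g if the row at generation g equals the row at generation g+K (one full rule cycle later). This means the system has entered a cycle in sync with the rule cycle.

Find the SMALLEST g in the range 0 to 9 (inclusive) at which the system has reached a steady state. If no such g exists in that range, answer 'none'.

Gen 0: 01010010010111
Gen 1 (rule 106): 10100100101101
Gen 2 (rule 60): 11110110111011
Gen 3 (rule 109): 10011111101111
Gen 4 (rule 146): 01101111000110
Gen 5 (rule 106): 11111001001110
Gen 6 (rule 60): 10000101101001
Gen 7 (rule 109): 10110111111001
Gen 8 (rule 146): 00000011110110
Gen 9 (rule 106): 00000110011110
Gen 10 (rule 60): 00000101010001
Gen 11 (rule 109): 11110111110101
Gen 12 (rule 146): 01100011100000
Gen 13 (rule 106): 11100110100000

Answer: none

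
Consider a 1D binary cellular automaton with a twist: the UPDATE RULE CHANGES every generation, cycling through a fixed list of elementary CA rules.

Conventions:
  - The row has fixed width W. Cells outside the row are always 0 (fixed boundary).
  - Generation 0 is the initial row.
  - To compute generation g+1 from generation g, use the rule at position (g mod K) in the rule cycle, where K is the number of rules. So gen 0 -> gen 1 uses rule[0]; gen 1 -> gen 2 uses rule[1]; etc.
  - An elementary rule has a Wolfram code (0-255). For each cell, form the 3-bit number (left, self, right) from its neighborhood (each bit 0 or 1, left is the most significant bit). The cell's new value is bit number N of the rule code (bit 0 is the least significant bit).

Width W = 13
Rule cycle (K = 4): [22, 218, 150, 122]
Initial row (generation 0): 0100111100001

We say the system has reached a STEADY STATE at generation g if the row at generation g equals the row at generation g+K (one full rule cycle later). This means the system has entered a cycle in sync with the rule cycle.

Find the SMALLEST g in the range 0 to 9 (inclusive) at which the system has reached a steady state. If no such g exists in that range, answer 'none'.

Answer: 5

Derivation:
Gen 0: 0100111100001
Gen 1 (rule 22): 1111000010011
Gen 2 (rule 218): 1111100101111
Gen 3 (rule 150): 0111011100110
Gen 4 (rule 122): 1101110111111
Gen 5 (rule 22): 0000000000000
Gen 6 (rule 218): 0000000000000
Gen 7 (rule 150): 0000000000000
Gen 8 (rule 122): 0000000000000
Gen 9 (rule 22): 0000000000000
Gen 10 (rule 218): 0000000000000
Gen 11 (rule 150): 0000000000000
Gen 12 (rule 122): 0000000000000
Gen 13 (rule 22): 0000000000000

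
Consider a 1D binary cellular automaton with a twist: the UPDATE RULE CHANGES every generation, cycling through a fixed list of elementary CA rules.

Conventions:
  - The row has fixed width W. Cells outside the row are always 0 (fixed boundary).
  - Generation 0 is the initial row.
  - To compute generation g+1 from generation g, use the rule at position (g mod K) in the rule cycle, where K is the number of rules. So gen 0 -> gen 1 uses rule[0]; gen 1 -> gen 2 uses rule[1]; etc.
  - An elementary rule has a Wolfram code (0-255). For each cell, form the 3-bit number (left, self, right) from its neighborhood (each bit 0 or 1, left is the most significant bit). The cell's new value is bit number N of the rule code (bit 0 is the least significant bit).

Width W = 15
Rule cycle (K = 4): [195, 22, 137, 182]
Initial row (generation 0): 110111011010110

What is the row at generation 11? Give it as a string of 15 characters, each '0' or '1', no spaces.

Answer: 000100111000110

Derivation:
Gen 0: 110111011010110
Gen 1 (rule 195): 010011001000010
Gen 2 (rule 22): 111100111100111
Gen 3 (rule 137): 111000111000110
Gen 4 (rule 182): 010101010101001
Gen 5 (rule 195): 100000000000010
Gen 6 (rule 22): 110000000000111
Gen 7 (rule 137): 100111111110110
Gen 8 (rule 182): 111011111101001
Gen 9 (rule 195): 011001111100010
Gen 10 (rule 22): 100110000010111
Gen 11 (rule 137): 000100111000110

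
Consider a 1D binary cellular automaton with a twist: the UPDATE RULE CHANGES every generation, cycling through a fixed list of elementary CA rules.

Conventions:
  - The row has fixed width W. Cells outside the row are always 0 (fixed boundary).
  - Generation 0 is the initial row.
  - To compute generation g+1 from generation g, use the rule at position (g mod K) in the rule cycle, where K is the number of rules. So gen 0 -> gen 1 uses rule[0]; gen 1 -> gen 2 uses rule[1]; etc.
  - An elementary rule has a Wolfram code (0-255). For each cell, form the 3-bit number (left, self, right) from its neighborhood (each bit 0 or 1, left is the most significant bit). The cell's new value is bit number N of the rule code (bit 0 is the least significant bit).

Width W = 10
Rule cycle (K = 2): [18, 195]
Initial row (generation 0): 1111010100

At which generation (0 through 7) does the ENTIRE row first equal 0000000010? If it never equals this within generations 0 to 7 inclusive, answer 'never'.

Answer: 1

Derivation:
Gen 0: 1111010100
Gen 1 (rule 18): 0000000010
Gen 2 (rule 195): 1111111100
Gen 3 (rule 18): 0000000010
Gen 4 (rule 195): 1111111100
Gen 5 (rule 18): 0000000010
Gen 6 (rule 195): 1111111100
Gen 7 (rule 18): 0000000010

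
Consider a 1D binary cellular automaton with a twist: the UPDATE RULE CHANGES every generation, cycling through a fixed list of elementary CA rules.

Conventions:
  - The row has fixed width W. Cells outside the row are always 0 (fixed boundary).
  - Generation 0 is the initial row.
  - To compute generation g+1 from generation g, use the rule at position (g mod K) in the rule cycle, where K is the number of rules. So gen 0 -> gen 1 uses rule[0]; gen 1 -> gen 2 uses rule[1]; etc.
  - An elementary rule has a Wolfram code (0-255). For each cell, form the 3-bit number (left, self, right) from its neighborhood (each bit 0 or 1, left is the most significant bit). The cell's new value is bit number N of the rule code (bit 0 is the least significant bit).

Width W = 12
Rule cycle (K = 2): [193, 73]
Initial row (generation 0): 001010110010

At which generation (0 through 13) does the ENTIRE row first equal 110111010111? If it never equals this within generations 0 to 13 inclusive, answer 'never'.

Answer: never

Derivation:
Gen 0: 001010110010
Gen 1 (rule 193): 100000010000
Gen 2 (rule 73): 001111000111
Gen 3 (rule 193): 100111010011
Gen 4 (rule 73): 000101000011
Gen 5 (rule 193): 110000011001
Gen 6 (rule 73): 110111011000
Gen 7 (rule 193): 010011001011
Gen 8 (rule 73): 000011000011
Gen 9 (rule 193): 111001011001
Gen 10 (rule 73): 101000011000
Gen 11 (rule 193): 000011001011
Gen 12 (rule 73): 111011000011
Gen 13 (rule 193): 011001011001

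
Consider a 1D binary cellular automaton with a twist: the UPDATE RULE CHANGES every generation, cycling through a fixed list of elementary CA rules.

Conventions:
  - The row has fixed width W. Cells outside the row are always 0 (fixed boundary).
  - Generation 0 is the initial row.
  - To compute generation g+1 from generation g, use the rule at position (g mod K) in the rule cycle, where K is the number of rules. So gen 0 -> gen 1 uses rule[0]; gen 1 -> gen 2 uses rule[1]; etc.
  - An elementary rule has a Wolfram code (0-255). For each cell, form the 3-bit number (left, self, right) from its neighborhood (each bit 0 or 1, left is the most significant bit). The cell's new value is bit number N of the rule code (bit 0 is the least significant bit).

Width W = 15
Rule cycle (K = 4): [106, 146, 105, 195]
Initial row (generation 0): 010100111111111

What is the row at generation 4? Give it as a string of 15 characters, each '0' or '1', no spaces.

Gen 0: 010100111111111
Gen 1 (rule 106): 101001100000001
Gen 2 (rule 146): 000110010000010
Gen 3 (rule 105): 110110000111000
Gen 4 (rule 195): 010010111011011

Answer: 010010111011011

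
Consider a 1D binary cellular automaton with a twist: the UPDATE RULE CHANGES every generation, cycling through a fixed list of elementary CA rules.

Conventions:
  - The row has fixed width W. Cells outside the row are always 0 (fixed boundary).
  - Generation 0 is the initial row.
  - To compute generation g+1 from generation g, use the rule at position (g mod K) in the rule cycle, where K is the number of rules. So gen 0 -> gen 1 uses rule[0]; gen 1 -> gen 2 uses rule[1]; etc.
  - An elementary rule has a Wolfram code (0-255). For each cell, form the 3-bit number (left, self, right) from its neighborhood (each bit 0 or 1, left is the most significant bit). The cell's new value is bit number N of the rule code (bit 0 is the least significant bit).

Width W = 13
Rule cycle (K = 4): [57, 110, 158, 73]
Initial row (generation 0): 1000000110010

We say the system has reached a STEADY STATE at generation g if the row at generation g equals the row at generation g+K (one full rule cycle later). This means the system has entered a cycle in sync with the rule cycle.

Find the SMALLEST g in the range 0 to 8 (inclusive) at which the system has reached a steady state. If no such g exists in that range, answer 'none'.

Gen 0: 1000000110010
Gen 1 (rule 57): 0111110101001
Gen 2 (rule 110): 1100011111011
Gen 3 (rule 158): 1010111110010
Gen 4 (rule 73): 0000100010000
Gen 5 (rule 57): 1110011001111
Gen 6 (rule 110): 1010111011001
Gen 7 (rule 158): 1010110010111
Gen 8 (rule 73): 0000110000101
Gen 9 (rule 57): 1110101110010
Gen 10 (rule 110): 1011111010110
Gen 11 (rule 158): 1011110010101
Gen 12 (rule 73): 0010010000000

Answer: none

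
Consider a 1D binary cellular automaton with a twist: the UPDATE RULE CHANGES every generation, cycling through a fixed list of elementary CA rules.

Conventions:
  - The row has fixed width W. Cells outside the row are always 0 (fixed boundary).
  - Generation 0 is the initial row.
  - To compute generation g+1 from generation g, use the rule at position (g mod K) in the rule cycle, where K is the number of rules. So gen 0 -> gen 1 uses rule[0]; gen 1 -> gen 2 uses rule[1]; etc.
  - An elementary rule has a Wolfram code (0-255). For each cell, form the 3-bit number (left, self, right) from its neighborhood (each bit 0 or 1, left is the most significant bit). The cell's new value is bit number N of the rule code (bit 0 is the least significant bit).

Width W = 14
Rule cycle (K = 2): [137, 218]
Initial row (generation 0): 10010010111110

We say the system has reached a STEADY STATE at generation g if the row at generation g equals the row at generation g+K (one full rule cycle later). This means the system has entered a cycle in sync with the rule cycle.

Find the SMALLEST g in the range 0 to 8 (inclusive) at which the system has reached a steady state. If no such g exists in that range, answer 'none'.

Gen 0: 10010010111110
Gen 1 (rule 137): 00000000111100
Gen 2 (rule 218): 00000001111110
Gen 3 (rule 137): 11111101111100
Gen 4 (rule 218): 11111101111110
Gen 5 (rule 137): 11111001111100
Gen 6 (rule 218): 11111111111110
Gen 7 (rule 137): 11111111111100
Gen 8 (rule 218): 11111111111110
Gen 9 (rule 137): 11111111111100
Gen 10 (rule 218): 11111111111110

Answer: 6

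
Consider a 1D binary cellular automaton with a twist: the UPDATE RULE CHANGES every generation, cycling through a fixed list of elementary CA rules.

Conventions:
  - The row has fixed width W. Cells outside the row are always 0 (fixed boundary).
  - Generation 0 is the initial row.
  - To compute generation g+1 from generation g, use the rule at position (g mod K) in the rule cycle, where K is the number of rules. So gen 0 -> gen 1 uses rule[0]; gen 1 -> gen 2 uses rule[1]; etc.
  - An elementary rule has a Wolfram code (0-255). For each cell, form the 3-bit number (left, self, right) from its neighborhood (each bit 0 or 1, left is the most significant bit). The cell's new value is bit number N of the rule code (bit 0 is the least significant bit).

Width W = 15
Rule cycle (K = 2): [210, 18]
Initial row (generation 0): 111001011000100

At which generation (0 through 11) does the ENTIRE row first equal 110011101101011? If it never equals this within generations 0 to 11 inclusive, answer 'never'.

Answer: never

Derivation:
Gen 0: 111001011000100
Gen 1 (rule 210): 011110001101010
Gen 2 (rule 18): 100001010000001
Gen 3 (rule 210): 010010001000010
Gen 4 (rule 18): 101101010100101
Gen 5 (rule 210): 000100000011000
Gen 6 (rule 18): 001010000100100
Gen 7 (rule 210): 010001001011010
Gen 8 (rule 18): 101010110000001
Gen 9 (rule 210): 000000011000010
Gen 10 (rule 18): 000000100100101
Gen 11 (rule 210): 000001011011000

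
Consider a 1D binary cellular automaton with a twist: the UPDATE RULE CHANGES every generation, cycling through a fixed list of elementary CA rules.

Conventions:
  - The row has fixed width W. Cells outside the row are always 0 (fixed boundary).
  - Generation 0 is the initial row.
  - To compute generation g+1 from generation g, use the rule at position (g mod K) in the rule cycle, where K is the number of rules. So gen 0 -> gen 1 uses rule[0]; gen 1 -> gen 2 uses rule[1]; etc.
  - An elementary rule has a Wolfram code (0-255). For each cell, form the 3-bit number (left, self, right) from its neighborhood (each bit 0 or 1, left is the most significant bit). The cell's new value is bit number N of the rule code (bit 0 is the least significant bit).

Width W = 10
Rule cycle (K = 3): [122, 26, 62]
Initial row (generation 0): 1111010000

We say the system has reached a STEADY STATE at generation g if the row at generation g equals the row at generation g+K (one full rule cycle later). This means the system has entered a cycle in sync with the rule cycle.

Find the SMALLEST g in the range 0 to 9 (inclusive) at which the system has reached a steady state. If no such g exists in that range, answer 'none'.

Gen 0: 1111010000
Gen 1 (rule 122): 1001101000
Gen 2 (rule 26): 0111000100
Gen 3 (rule 62): 1100101110
Gen 4 (rule 122): 1111011011
Gen 5 (rule 26): 1000010010
Gen 6 (rule 62): 1100111111
Gen 7 (rule 122): 1111100001
Gen 8 (rule 26): 1000010010
Gen 9 (rule 62): 1100111111
Gen 10 (rule 122): 1111100001
Gen 11 (rule 26): 1000010010
Gen 12 (rule 62): 1100111111

Answer: 5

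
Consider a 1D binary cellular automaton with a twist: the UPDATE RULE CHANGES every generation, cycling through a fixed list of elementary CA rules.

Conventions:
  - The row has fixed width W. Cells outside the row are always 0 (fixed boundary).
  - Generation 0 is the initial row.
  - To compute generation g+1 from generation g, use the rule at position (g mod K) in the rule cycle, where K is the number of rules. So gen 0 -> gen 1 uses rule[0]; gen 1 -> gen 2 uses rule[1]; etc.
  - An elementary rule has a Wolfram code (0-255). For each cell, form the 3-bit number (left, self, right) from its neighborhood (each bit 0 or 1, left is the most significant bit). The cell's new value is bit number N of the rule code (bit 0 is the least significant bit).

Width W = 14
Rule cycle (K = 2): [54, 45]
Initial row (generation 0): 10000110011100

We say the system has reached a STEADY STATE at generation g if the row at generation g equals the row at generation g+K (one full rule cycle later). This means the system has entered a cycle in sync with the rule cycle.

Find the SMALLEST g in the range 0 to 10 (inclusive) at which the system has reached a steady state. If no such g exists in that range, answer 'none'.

Answer: none

Derivation:
Gen 0: 10000110011100
Gen 1 (rule 54): 11001001100010
Gen 2 (rule 45): 10001001001010
Gen 3 (rule 54): 11011111111111
Gen 4 (rule 45): 10110000000000
Gen 5 (rule 54): 11001000000000
Gen 6 (rule 45): 10001011111111
Gen 7 (rule 54): 11011100000000
Gen 8 (rule 45): 10110001111111
Gen 9 (rule 54): 11001010000000
Gen 10 (rule 45): 10001110111111
Gen 11 (rule 54): 11010001000000
Gen 12 (rule 45): 10110101011111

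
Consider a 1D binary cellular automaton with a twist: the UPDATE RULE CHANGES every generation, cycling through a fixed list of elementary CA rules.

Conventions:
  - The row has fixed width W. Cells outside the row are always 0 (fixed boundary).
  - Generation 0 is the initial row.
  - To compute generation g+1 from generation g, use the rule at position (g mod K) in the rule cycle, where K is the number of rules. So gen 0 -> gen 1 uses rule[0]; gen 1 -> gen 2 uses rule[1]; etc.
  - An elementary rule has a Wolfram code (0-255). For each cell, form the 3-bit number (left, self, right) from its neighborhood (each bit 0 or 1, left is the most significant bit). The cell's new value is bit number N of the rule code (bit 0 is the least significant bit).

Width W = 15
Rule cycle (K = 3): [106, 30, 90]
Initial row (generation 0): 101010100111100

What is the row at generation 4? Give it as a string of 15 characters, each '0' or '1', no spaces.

Gen 0: 101010100111100
Gen 1 (rule 106): 010101001100100
Gen 2 (rule 30): 110101111011110
Gen 3 (rule 90): 110001001010011
Gen 4 (rule 106): 110010010100111

Answer: 110010010100111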